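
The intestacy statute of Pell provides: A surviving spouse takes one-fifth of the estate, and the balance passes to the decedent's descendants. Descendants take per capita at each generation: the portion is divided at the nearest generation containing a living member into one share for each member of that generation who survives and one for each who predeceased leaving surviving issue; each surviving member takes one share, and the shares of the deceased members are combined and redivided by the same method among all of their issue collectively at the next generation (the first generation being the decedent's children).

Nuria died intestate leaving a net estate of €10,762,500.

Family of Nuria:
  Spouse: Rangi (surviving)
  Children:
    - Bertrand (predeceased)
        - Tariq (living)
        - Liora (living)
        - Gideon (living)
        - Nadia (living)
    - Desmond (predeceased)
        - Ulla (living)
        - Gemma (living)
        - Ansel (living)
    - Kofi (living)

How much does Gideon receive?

Gideon receives €820,000.

Rangi takes one-fifth of €10,762,500 = €2,152,500. The remaining €8,610,000 passes to the descendants.
The descendants' portion (€8,610,000) is divided at the children's generation into 3 shares of €2,870,000. Kofi takes €2,870,000. The 2 shares of the deceased (Bertrand and Desmond) are combined into a pool of €5,740,000.
That pool (€5,740,000) is divided at the grandchildren's generation equally among Tariq, Liora, Gideon, Nadia, Ulla, Gemma, and Ansel: €820,000 each.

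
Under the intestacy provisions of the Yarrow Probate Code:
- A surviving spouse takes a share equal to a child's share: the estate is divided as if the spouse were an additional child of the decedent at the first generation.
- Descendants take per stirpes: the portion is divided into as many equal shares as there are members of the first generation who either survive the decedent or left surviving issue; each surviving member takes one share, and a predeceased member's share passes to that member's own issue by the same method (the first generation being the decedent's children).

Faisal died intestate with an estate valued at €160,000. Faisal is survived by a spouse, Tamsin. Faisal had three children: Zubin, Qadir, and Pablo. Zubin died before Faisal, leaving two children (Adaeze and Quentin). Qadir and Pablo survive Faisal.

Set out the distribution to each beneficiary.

The spouse counts as an additional share at the children's level, so there are 4 primary shares of €40,000. Tamsin takes one such share (€40,000).
The children's combined portion (€120,000) is divided into 3 shares of €40,000: Qadir and Pablo each take €40,000; Zubin's €40,000 share passes to Zubin's issue.
Zubin's share (€40,000) is divided into 2 shares of €20,000: Adaeze and Quentin each take €20,000.

Tamsin: €40,000; Adaeze: €20,000; Quentin: €20,000; Qadir: €40,000; Pablo: €40,000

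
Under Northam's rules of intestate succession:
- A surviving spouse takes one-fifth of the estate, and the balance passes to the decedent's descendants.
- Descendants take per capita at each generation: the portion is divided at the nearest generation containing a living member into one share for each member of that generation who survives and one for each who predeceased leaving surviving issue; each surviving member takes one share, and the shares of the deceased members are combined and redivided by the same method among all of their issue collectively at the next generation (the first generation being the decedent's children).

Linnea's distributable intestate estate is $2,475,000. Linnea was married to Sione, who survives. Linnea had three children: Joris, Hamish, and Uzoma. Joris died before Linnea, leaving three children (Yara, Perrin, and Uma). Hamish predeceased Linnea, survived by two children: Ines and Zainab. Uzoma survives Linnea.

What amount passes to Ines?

Sione takes one-fifth of $2,475,000 = $495,000. The remaining $1,980,000 passes to the descendants.
The descendants' portion ($1,980,000) is divided at the children's generation into 3 shares of $660,000. Uzoma takes $660,000. The 2 shares of the deceased (Joris and Hamish) are combined into a pool of $1,320,000.
That pool ($1,320,000) is divided at the grandchildren's generation equally among Yara, Perrin, Uma, Ines, and Zainab: $264,000 each.

Ines receives $264,000.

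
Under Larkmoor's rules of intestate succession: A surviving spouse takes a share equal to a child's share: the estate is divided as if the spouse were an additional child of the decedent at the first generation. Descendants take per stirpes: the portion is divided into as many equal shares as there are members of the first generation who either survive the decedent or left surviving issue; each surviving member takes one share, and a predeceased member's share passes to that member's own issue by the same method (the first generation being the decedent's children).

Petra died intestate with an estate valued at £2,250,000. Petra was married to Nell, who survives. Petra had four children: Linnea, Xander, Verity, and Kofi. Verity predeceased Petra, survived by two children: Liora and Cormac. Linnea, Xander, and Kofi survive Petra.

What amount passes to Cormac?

The spouse counts as an additional share at the children's level, so there are 5 primary shares of £450,000. Nell takes one such share (£450,000).
The children's combined portion (£1,800,000) is divided into 4 shares of £450,000: Linnea, Xander, and Kofi each take £450,000; Verity's £450,000 share passes to Verity's issue.
Verity's share (£450,000) is divided into 2 shares of £225,000: Liora and Cormac each take £225,000.

Cormac receives £225,000.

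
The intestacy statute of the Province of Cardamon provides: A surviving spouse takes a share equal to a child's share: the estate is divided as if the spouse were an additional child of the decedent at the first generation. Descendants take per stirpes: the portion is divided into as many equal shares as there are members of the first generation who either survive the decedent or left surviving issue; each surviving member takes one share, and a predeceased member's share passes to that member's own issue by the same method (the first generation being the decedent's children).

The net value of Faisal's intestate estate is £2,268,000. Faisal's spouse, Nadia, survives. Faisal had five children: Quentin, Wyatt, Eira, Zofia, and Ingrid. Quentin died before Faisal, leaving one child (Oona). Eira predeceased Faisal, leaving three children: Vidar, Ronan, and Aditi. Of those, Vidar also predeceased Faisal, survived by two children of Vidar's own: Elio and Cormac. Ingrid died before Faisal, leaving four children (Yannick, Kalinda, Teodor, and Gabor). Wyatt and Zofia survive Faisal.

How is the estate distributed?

The spouse counts as an additional share at the children's level, so there are 6 primary shares of £378,000. Nadia takes one such share (£378,000).
The children's combined portion (£1,890,000) is divided into 5 shares of £378,000: Wyatt and Zofia each take £378,000; Quentin's £378,000 share passes to Quentin's issue; Eira's £378,000 share passes to Eira's issue; Ingrid's £378,000 share passes to Ingrid's issue.
Quentin's share (£378,000) passes entirely to Oona.
Eira's share (£378,000) is divided into 3 shares of £126,000: Ronan and Aditi each take £126,000; Vidar's £126,000 share passes to Vidar's issue.
Vidar's share (£126,000) is divided into 2 shares of £63,000: Elio and Cormac each take £63,000.
Ingrid's share (£378,000) is divided into 4 shares of £94,500: Yannick, Kalinda, Teodor, and Gabor each take £94,500.

Nadia: £378,000; Oona: £378,000; Wyatt: £378,000; Elio: £63,000; Cormac: £63,000; Ronan: £126,000; Aditi: £126,000; Zofia: £378,000; Yannick: £94,500; Kalinda: £94,500; Teodor: £94,500; Gabor: £94,500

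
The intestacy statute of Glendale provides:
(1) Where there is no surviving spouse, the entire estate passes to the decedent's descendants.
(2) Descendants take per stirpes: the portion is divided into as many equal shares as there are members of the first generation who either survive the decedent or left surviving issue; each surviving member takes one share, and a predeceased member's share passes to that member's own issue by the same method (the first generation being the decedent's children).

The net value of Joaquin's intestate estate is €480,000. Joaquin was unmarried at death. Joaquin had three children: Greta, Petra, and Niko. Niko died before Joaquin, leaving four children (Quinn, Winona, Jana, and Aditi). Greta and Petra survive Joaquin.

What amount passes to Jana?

The entire €480,000 passes to the descendants.
That amount (€480,000) is divided into 3 shares of €160,000: Greta and Petra each take €160,000; Niko's €160,000 share passes to Niko's issue.
Niko's share (€160,000) is divided into 4 shares of €40,000: Quinn, Winona, Jana, and Aditi each take €40,000.

Jana receives €40,000.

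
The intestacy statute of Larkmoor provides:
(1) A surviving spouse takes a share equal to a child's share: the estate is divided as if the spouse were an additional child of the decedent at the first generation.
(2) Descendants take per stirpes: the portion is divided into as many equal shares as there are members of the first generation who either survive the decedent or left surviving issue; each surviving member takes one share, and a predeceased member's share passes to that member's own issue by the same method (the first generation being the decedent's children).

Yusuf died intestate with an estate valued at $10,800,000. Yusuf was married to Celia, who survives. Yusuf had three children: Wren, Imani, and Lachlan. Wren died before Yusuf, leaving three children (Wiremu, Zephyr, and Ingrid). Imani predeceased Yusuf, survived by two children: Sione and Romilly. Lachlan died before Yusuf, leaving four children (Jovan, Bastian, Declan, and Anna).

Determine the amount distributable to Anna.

Anna receives $675,000.

The spouse counts as an additional share at the children's level, so there are 4 primary shares of $2,700,000. Celia takes one such share ($2,700,000).
The children's combined portion ($8,100,000) is divided into 3 shares of $2,700,000: Wren's $2,700,000 share passes to Wren's issue; Imani's $2,700,000 share passes to Imani's issue; Lachlan's $2,700,000 share passes to Lachlan's issue.
Wren's share ($2,700,000) is divided into 3 shares of $900,000: Wiremu, Zephyr, and Ingrid each take $900,000.
Imani's share ($2,700,000) is divided into 2 shares of $1,350,000: Sione and Romilly each take $1,350,000.
Lachlan's share ($2,700,000) is divided into 4 shares of $675,000: Jovan, Bastian, Declan, and Anna each take $675,000.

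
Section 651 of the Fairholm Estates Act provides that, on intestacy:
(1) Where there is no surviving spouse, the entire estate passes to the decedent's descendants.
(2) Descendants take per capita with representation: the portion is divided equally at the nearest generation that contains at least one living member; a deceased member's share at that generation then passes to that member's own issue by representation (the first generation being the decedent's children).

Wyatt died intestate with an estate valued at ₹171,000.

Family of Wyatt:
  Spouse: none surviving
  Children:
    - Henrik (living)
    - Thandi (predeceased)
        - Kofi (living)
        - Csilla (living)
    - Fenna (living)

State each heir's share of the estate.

The entire ₹171,000 passes to the descendants.
That amount (₹171,000) is divided into 3 shares of ₹57,000: Henrik and Fenna each take ₹57,000; Thandi's ₹57,000 share passes to Thandi's issue.
Thandi's share (₹57,000) is divided into 2 shares of ₹28,500: Kofi and Csilla each take ₹28,500.

Henrik: ₹57,000; Kofi: ₹28,500; Csilla: ₹28,500; Fenna: ₹57,000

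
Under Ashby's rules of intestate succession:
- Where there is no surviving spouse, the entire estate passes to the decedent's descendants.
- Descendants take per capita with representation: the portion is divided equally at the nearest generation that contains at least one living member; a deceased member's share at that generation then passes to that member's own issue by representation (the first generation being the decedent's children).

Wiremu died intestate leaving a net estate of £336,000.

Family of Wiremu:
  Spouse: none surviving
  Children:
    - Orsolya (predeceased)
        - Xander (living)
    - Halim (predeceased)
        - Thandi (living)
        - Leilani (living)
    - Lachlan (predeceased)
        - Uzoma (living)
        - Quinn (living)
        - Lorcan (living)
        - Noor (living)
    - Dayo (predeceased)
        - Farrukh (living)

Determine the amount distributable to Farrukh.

Farrukh receives £42,000.

The entire £336,000 passes to the descendants.
No child survives, so the initial division is made at the grandchildren's generation.
That amount (£336,000) is divided into 8 shares of £42,000: Xander, Thandi, Leilani, Uzoma, Quinn, Lorcan, Noor, and Farrukh each take £42,000.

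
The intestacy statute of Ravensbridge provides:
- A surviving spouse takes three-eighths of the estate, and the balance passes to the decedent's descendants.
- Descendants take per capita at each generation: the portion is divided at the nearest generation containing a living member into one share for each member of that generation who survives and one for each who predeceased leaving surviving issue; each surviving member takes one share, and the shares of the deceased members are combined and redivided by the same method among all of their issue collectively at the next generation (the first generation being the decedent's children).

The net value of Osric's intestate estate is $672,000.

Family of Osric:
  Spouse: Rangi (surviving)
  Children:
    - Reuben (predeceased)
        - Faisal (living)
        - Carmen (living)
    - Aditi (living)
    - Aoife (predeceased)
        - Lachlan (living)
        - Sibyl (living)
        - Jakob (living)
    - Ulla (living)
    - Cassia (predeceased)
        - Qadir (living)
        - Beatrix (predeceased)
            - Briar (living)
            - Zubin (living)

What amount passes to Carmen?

Rangi takes three-eighths of $672,000 = $252,000. The remaining $420,000 passes to the descendants.
The descendants' portion ($420,000) is divided at the children's generation into 5 shares of $84,000. Aditi and Ulla each take $84,000. The 3 shares of the deceased (Reuben, Aoife, and Cassia) are combined into a pool of $252,000.
That pool ($252,000) is divided at the grandchildren's generation into 7 shares of $36,000. Faisal, Carmen, Lachlan, Sibyl, Jakob, and Qadir each take $36,000. The remaining share for the deceased Beatrix ($36,000) is carried to the next generation.
That pool ($36,000) is divided at the great-grandchildren's generation equally among Briar and Zubin: $18,000 each.

Carmen receives $36,000.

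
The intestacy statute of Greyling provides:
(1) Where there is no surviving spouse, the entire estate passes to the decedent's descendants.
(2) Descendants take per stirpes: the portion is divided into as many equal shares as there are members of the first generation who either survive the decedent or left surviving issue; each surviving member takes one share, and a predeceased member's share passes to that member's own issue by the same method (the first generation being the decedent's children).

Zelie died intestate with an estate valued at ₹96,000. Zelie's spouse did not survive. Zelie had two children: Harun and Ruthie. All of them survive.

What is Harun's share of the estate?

Harun receives ₹48,000.

The entire ₹96,000 passes to the descendants.
That amount (₹96,000) is divided into 2 shares of ₹48,000: Harun and Ruthie each take ₹48,000.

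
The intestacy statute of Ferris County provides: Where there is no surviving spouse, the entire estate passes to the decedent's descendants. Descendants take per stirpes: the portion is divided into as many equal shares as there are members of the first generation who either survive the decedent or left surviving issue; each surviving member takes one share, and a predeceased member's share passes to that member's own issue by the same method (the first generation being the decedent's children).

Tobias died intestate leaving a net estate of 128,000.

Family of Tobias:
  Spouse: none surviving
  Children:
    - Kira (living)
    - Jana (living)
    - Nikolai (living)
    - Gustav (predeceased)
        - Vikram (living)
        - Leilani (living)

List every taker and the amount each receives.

Kira: 32,000; Jana: 32,000; Nikolai: 32,000; Vikram: 16,000; Leilani: 16,000

The entire 128,000 passes to the descendants.
That amount (128,000) is divided into 4 shares of 32,000: Kira, Jana, and Nikolai each take 32,000; Gustav's 32,000 share passes to Gustav's issue.
Gustav's share (32,000) is divided into 2 shares of 16,000: Vikram and Leilani each take 16,000.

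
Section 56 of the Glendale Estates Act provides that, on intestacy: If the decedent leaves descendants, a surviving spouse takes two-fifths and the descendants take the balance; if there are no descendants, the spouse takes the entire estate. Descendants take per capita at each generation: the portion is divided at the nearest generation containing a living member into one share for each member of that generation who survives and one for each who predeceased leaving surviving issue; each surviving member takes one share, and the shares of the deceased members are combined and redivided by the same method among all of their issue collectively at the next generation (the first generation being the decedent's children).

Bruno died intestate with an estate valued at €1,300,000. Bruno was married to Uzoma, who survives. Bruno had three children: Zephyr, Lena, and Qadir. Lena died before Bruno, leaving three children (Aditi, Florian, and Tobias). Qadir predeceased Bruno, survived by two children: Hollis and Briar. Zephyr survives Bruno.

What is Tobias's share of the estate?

Tobias receives €104,000.

Uzoma takes two-fifths of €1,300,000 = €520,000. The remaining €780,000 passes to the descendants.
The descendants' portion (€780,000) is divided at the children's generation into 3 shares of €260,000. Zephyr takes €260,000. The 2 shares of the deceased (Lena and Qadir) are combined into a pool of €520,000.
That pool (€520,000) is divided at the grandchildren's generation equally among Aditi, Florian, Tobias, Hollis, and Briar: €104,000 each.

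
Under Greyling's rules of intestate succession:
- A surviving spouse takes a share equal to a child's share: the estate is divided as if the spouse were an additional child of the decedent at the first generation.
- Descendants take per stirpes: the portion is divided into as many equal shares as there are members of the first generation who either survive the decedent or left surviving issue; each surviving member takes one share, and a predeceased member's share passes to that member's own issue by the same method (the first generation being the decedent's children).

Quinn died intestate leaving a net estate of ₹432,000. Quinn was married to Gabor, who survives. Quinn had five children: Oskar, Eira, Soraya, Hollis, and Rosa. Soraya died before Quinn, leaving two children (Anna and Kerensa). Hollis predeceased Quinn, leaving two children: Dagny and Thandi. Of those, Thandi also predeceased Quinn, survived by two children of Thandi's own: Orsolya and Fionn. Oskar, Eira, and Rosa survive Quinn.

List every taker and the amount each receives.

The spouse counts as an additional share at the children's level, so there are 6 primary shares of ₹72,000. Gabor takes one such share (₹72,000).
The children's combined portion (₹360,000) is divided into 5 shares of ₹72,000: Oskar, Eira, and Rosa each take ₹72,000; Soraya's ₹72,000 share passes to Soraya's issue; Hollis's ₹72,000 share passes to Hollis's issue.
Soraya's share (₹72,000) is divided into 2 shares of ₹36,000: Anna and Kerensa each take ₹36,000.
Hollis's share (₹72,000) is divided into 2 shares of ₹36,000: Dagny takes ₹36,000; Thandi's ₹36,000 share passes to Thandi's issue.
Thandi's share (₹36,000) is divided into 2 shares of ₹18,000: Orsolya and Fionn each take ₹18,000.

Gabor: ₹72,000; Oskar: ₹72,000; Eira: ₹72,000; Anna: ₹36,000; Kerensa: ₹36,000; Dagny: ₹36,000; Orsolya: ₹18,000; Fionn: ₹18,000; Rosa: ₹72,000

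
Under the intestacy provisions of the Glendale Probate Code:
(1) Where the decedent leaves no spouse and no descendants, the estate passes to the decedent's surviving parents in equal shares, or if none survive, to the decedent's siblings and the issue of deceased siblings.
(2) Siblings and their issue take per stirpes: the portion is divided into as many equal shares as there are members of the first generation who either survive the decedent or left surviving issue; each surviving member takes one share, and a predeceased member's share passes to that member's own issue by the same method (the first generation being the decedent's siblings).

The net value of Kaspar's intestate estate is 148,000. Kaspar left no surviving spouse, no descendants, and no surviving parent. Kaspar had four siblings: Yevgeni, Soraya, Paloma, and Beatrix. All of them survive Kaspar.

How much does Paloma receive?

The entire 148,000 passes to the siblings and their issue.
That amount (148,000) is divided into 4 shares of 37,000: Yevgeni, Soraya, Paloma, and Beatrix each take 37,000.

Paloma receives 37,000.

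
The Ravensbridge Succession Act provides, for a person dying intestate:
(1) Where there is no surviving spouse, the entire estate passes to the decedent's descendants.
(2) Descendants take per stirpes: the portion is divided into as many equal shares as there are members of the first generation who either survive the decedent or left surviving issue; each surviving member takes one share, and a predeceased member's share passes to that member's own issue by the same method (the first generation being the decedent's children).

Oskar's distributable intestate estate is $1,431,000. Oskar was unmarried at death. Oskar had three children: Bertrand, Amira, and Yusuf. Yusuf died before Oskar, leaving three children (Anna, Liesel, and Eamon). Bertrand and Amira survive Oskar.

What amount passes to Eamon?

Eamon receives $159,000.

The entire $1,431,000 passes to the descendants.
That amount ($1,431,000) is divided into 3 shares of $477,000: Bertrand and Amira each take $477,000; Yusuf's $477,000 share passes to Yusuf's issue.
Yusuf's share ($477,000) is divided into 3 shares of $159,000: Anna, Liesel, and Eamon each take $159,000.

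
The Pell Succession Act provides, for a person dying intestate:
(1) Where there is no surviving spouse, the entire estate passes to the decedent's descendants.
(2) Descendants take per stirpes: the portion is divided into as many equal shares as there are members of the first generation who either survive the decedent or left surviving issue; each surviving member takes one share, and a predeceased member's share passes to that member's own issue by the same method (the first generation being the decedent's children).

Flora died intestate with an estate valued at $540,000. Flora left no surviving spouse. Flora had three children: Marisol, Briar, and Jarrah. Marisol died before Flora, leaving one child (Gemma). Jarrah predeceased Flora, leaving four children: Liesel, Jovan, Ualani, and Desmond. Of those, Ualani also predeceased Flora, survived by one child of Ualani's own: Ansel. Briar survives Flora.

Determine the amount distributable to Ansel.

Ansel receives $45,000.

The entire $540,000 passes to the descendants.
That amount ($540,000) is divided into 3 shares of $180,000: Briar takes $180,000; Marisol's $180,000 share passes to Marisol's issue; Jarrah's $180,000 share passes to Jarrah's issue.
Marisol's share ($180,000) passes entirely to Gemma.
Jarrah's share ($180,000) is divided into 4 shares of $45,000: Liesel, Jovan, and Desmond each take $45,000; Ualani's $45,000 share passes to Ualani's issue.
Ualani's share ($45,000) passes entirely to Ansel.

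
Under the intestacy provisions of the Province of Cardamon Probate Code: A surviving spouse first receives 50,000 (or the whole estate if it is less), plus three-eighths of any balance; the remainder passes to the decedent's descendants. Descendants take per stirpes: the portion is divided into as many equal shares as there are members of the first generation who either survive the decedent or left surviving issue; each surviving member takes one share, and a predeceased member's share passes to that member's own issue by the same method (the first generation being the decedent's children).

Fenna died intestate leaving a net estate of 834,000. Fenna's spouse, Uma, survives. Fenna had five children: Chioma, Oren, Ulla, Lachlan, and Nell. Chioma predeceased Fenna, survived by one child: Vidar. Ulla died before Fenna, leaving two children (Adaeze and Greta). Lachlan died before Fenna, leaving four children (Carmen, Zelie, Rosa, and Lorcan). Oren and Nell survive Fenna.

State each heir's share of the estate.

Uma first takes 50,000, leaving a balance of 784,000. Uma then takes three-eighths of the balance (294,000), for a total of 344,000. The remaining 490,000 passes to the descendants.
The descendants' portion (490,000) is divided into 5 shares of 98,000: Oren and Nell each take 98,000; Chioma's 98,000 share passes to Chioma's issue; Ulla's 98,000 share passes to Ulla's issue; Lachlan's 98,000 share passes to Lachlan's issue.
Chioma's share (98,000) passes entirely to Vidar.
Ulla's share (98,000) is divided into 2 shares of 49,000: Adaeze and Greta each take 49,000.
Lachlan's share (98,000) is divided into 4 shares of 24,500: Carmen, Zelie, Rosa, and Lorcan each take 24,500.

Uma: 344,000; Vidar: 98,000; Oren: 98,000; Adaeze: 49,000; Greta: 49,000; Carmen: 24,500; Zelie: 24,500; Rosa: 24,500; Lorcan: 24,500; Nell: 98,000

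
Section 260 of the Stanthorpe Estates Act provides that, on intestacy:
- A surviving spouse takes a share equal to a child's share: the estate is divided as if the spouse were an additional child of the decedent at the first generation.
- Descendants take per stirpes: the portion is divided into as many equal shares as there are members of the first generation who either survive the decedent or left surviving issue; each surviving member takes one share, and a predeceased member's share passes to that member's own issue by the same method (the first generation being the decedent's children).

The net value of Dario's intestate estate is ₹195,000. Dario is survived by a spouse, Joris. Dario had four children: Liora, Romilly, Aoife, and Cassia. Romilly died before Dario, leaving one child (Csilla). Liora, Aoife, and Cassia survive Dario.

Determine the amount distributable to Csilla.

Csilla receives ₹39,000.

The spouse counts as an additional share at the children's level, so there are 5 primary shares of ₹39,000. Joris takes one such share (₹39,000).
The children's combined portion (₹156,000) is divided into 4 shares of ₹39,000: Liora, Aoife, and Cassia each take ₹39,000; Romilly's ₹39,000 share passes to Romilly's issue.
Romilly's share (₹39,000) passes entirely to Csilla.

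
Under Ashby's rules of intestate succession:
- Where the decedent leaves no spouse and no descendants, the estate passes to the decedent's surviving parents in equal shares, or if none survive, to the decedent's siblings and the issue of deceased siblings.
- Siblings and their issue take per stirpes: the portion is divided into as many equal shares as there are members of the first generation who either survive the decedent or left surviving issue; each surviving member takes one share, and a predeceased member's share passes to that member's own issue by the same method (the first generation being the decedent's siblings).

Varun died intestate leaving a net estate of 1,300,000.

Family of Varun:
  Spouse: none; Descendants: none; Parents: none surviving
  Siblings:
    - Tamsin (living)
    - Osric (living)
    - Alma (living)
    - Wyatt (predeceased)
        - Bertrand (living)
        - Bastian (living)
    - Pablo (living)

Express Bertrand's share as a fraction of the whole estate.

Bertrand receives 1/10 of the estate.

The entire 1,300,000 passes to the siblings and their issue.
That amount (1,300,000) is divided into 5 shares of 260,000: Tamsin, Osric, Alma, and Pablo each take 260,000; Wyatt's 260,000 share passes to Wyatt's issue.
Wyatt's share (260,000) is divided into 2 shares of 130,000: Bertrand and Bastian each take 130,000.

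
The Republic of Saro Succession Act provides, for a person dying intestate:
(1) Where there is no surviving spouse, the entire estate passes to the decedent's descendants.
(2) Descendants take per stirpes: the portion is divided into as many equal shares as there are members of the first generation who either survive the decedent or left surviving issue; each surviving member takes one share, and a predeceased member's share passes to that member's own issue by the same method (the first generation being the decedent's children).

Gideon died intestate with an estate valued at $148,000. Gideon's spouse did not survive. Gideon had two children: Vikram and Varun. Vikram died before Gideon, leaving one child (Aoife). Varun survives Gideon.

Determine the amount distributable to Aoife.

Aoife receives $74,000.

The entire $148,000 passes to the descendants.
That amount ($148,000) is divided into 2 shares of $74,000: Varun takes $74,000; Vikram's $74,000 share passes to Vikram's issue.
Vikram's share ($74,000) passes entirely to Aoife.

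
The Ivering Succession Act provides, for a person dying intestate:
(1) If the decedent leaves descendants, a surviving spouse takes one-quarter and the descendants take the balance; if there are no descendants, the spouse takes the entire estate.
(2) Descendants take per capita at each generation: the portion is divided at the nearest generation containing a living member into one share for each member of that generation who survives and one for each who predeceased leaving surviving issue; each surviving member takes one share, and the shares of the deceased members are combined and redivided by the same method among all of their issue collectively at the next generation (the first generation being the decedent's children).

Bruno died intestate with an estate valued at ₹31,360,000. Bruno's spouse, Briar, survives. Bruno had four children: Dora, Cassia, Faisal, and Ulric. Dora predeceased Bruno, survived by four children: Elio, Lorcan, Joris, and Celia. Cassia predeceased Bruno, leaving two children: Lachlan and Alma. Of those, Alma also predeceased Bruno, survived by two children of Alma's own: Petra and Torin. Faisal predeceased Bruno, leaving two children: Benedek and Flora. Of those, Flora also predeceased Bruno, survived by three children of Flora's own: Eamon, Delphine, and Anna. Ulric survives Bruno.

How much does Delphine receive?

Briar takes one-quarter of ₹31,360,000 = ₹7,840,000. The remaining ₹23,520,000 passes to the descendants.
The descendants' portion (₹23,520,000) is divided at the children's generation into 4 shares of ₹5,880,000. Ulric takes ₹5,880,000. The 3 shares of the deceased (Dora, Cassia, and Faisal) are combined into a pool of ₹17,640,000.
That pool (₹17,640,000) is divided at the grandchildren's generation into 8 shares of ₹2,205,000. Elio, Lorcan, Joris, Celia, Lachlan, and Benedek each take ₹2,205,000. The 2 shares of the deceased (Alma and Flora) are combined into a pool of ₹4,410,000.
That pool (₹4,410,000) is divided at the great-grandchildren's generation equally among Petra, Torin, Eamon, Delphine, and Anna: ₹882,000 each.

Delphine receives ₹882,000.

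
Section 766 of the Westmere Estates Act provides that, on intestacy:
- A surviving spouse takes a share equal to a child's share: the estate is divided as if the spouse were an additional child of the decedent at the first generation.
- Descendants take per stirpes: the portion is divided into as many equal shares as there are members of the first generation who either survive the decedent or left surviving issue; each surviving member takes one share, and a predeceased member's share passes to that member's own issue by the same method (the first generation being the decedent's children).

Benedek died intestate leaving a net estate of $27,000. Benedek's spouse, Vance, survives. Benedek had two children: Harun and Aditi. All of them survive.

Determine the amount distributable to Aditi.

The spouse counts as an additional share at the children's level, so there are 3 primary shares of $9,000. Vance takes one such share ($9,000).
The children's combined portion ($18,000) is divided into 2 shares of $9,000: Harun and Aditi each take $9,000.

Aditi receives $9,000.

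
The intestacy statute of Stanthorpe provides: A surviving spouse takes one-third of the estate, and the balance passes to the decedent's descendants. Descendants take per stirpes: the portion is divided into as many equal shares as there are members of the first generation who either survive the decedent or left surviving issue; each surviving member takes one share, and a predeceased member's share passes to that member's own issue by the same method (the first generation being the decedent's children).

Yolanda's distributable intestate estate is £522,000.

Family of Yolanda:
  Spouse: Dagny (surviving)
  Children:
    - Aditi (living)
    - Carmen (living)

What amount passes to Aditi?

Aditi receives £174,000.

Dagny takes one-third of £522,000 = £174,000. The remaining £348,000 passes to the descendants.
The descendants' portion (£348,000) is divided into 2 shares of £174,000: Aditi and Carmen each take £174,000.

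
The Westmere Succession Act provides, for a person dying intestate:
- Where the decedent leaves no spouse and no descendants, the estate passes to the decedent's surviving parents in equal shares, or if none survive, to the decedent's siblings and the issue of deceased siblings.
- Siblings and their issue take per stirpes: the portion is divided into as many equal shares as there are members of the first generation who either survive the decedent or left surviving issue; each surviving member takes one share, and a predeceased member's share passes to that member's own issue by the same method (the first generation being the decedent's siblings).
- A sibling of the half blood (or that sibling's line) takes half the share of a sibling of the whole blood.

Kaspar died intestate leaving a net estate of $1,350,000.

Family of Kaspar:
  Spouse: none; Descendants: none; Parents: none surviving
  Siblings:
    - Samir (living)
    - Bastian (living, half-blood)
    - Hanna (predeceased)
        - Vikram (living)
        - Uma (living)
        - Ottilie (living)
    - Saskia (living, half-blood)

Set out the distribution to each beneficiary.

Samir: $450,000; Bastian: $225,000; Vikram: $150,000; Uma: $150,000; Ottilie: $150,000; Saskia: $225,000

The entire $1,350,000 passes to the siblings and their issue.
Counting each half-blood sibling's line as half a unit, there are 3 units in $1,350,000, so one unit is $450,000. Whole-blood lines (Samir and Hanna) take $450,000 each; half-blood lines (Bastian and Saskia) take $225,000 each.
Hanna's share ($450,000) is divided into 3 shares of $150,000: Vikram, Uma, and Ottilie each take $150,000.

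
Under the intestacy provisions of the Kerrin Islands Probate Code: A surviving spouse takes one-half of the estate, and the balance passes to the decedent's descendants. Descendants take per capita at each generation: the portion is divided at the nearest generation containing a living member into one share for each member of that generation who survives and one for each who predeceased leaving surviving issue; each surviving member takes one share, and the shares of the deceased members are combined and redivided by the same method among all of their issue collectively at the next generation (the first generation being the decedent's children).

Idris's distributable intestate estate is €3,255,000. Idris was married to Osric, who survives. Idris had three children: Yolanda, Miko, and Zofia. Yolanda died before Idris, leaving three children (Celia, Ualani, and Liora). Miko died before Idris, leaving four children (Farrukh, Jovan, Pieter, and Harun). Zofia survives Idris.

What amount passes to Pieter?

Osric takes one-half of €3,255,000 = €1,627,500. The remaining €1,627,500 passes to the descendants.
The descendants' portion (€1,627,500) is divided at the children's generation into 3 shares of €542,500. Zofia takes €542,500. The 2 shares of the deceased (Yolanda and Miko) are combined into a pool of €1,085,000.
That pool (€1,085,000) is divided at the grandchildren's generation equally among Celia, Ualani, Liora, Farrukh, Jovan, Pieter, and Harun: €155,000 each.

Pieter receives €155,000.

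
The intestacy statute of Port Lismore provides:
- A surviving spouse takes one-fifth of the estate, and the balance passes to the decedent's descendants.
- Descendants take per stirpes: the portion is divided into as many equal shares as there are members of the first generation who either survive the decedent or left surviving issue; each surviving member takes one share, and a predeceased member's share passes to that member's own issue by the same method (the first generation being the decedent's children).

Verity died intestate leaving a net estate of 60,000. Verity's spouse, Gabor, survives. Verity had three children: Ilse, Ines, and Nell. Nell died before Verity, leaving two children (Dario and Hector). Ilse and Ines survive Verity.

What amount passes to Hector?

Gabor takes one-fifth of 60,000 = 12,000. The remaining 48,000 passes to the descendants.
The descendants' portion (48,000) is divided into 3 shares of 16,000: Ilse and Ines each take 16,000; Nell's 16,000 share passes to Nell's issue.
Nell's share (16,000) is divided into 2 shares of 8,000: Dario and Hector each take 8,000.

Hector receives 8,000.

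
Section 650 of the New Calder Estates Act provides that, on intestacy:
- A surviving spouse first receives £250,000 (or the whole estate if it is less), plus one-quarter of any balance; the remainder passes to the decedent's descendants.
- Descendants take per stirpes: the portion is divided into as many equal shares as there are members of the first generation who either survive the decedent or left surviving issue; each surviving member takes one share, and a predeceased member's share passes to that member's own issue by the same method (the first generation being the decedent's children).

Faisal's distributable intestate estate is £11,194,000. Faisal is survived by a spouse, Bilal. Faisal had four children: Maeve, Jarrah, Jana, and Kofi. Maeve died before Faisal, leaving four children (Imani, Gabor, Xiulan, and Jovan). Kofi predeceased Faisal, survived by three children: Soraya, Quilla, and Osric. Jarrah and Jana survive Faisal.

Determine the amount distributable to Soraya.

Soraya receives £684,000.

Bilal first takes £250,000, leaving a balance of £10,944,000. Bilal then takes one-quarter of the balance (£2,736,000), for a total of £2,986,000. The remaining £8,208,000 passes to the descendants.
The descendants' portion (£8,208,000) is divided into 4 shares of £2,052,000: Jarrah and Jana each take £2,052,000; Maeve's £2,052,000 share passes to Maeve's issue; Kofi's £2,052,000 share passes to Kofi's issue.
Maeve's share (£2,052,000) is divided into 4 shares of £513,000: Imani, Gabor, Xiulan, and Jovan each take £513,000.
Kofi's share (£2,052,000) is divided into 3 shares of £684,000: Soraya, Quilla, and Osric each take £684,000.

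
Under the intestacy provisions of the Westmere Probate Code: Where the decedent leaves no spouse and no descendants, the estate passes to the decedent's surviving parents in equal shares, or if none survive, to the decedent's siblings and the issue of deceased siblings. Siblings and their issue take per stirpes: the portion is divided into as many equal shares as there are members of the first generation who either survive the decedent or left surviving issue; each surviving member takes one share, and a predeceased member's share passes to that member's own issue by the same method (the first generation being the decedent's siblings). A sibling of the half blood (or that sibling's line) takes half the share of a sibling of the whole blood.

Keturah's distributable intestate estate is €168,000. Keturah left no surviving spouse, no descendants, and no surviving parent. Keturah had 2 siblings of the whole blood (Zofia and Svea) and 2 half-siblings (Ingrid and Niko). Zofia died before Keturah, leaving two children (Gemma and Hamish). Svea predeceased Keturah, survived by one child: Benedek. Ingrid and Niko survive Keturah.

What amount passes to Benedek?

Benedek receives €56,000.

The entire €168,000 passes to the siblings and their issue.
Counting each half-blood sibling's line as half a unit, there are 3 units in €168,000, so one unit is €56,000. Whole-blood lines (Zofia and Svea) take €56,000 each; half-blood lines (Ingrid and Niko) take €28,000 each.
Zofia's share (€56,000) is divided into 2 shares of €28,000: Gemma and Hamish each take €28,000.
Svea's share (€56,000) passes entirely to Benedek.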